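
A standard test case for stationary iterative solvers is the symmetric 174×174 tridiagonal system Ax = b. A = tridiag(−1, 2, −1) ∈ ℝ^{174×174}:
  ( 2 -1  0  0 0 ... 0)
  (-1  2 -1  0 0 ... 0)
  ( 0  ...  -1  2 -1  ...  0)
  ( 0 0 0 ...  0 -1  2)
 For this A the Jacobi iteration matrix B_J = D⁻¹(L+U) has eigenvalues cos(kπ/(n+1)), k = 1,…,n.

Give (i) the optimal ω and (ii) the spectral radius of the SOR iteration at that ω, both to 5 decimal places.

½·tridiag(1,0,1) at n=174: λ_k = cos(kπ/175); max |λ| at k=1 ⇒ ρ_J = cos(π/175) ≈ 0.99984.
1 − cos²(π/175) = sin²(π/175) ⇒ √(1−ρ_J²) = sin(π/175) = 0.017951.
ω* = 2 / (1 + 0.017951) = 2 / 1.017951 ≈ 1.96473.
and ρ(B_{ω*}) = 1.96473 − 1 = 0.96473.

ω* = 1.96473, ρ_SOR = 0.96473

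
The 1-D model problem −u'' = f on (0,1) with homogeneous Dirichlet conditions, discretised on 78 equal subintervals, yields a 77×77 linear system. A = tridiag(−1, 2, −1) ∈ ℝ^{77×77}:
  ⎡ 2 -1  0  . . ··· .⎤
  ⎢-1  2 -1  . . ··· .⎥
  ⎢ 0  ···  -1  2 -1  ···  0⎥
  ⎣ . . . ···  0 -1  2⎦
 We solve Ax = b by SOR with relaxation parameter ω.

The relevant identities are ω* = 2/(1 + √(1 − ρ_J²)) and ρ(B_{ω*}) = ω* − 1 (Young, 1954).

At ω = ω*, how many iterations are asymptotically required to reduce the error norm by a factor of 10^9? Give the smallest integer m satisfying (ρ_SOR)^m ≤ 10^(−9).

m = 258

n=77: λ(B_J) = 1 − λ(A)/2 = cos(kπ/78); k=1 gives ρ_J = 0.9991890.
√(1−ρ_J²) simplifies to sin(π/78) = 0.0402659.
Then 2/(1+√(1−ρ_J²)) = 2/(1+0.0402659); ω* = 2/1.0402659 = 1.9225854.
ρ_SOR = ω* − 1 ≈ 0.9225854.
ρ_SOR^m ≤ 10^(−9) ⇔ m ≥ 9·ln10/(−ln 0.9225854) = 20.7233/0.0805753 = 257.192; m = ⌈257.192⌉ = 258.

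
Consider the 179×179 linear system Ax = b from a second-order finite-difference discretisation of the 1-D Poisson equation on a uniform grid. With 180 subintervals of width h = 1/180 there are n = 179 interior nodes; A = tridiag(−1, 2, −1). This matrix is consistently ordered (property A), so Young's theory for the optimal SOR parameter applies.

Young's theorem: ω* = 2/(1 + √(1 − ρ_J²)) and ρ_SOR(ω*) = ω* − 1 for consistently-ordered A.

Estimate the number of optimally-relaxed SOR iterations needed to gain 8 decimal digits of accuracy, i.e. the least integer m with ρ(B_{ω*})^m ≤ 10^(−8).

ρ_J = max_k |cos(kπ/180)| = cos(π/180) = 0.9998477
root = sin(π/180) = 0.0174524  (since 1−cos² = sin²).
[ω*] 2 ÷ (1 + 0.0174524) = 2 ÷ 1.0174524 = 1.9656939.
ρ(B_{ω*}) = ω*−1 = 0.9656939
Need (0.9656939)^m ≤ 10^(−8): m ≥ 8·ln10/|ln 0.9656939| = 18.4207/0.0349084 = 527.687 ⇒ m = 528.

m = 528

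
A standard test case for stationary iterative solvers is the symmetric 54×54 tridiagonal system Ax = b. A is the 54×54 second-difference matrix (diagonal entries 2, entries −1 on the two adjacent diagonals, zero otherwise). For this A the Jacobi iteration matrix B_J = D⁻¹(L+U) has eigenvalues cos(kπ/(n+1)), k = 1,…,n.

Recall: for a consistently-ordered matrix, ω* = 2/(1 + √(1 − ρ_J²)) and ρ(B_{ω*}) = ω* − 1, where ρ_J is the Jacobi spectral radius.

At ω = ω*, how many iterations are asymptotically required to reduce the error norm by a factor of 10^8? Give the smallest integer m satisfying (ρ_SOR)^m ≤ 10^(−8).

m = 162

B_J for the 54×54 system has eigenvalues cos(kπ/55); ρ_J = cos(π/55) = 0.9983691.
1 − cos²(π/55) = sin²(π/55) ⇒ √(1−ρ_J²) = sin(π/55) = 0.0570888.
ω* = 2 / (1 + 0.0570888) = 2 / 1.0570888 ≈ 1.8919886.
Hence ρ(B_{ω*}) = 1.8919886 − 1 = 0.8919886.
Need (0.8919886)^m ≤ 10^(−8): m ≥ 8·ln10/|ln 0.8919886| = 18.4207/0.114302 = 161.158 ⇒ m = 162.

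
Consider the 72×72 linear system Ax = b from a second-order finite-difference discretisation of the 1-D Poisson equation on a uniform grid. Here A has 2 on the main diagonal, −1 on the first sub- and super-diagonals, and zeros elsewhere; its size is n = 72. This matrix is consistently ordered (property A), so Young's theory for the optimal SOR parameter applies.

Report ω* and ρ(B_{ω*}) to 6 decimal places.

ρ_J = max_k |cos(kπ/73)| = cos(π/73) = 0.999074
root = sin(π/73) = 0.0430222  (since 1−cos² = sin²).
Then 2/(1+√(1−ρ_J²)) = 2/(1+0.0430222); ω* = 2/1.0430222 = 1.917505.
ρ_SOR = ω* − 1 = 1.917505 − 1 = 0.917505.

ω* = 1.917505, ρ_SOR = 0.917505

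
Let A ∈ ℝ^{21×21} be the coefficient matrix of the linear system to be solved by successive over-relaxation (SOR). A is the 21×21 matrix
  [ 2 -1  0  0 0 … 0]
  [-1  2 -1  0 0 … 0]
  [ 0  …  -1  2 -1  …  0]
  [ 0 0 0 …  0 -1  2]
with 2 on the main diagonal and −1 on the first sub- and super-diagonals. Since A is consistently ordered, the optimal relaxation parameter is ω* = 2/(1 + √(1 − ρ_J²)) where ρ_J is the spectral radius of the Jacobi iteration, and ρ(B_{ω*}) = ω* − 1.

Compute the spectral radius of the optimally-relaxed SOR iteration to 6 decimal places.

spectrum of D⁻¹(L+U) = {cos(kπ/22) : 1≤k≤21}; ρ_J = cos(π/22) = 0.989821.
1 − cos²(π/22) = sin²(π/22) ⇒ √(1−ρ_J²) = sin(π/22) = 0.1423148.
ω* = 2 / (1 + 0.1423148) = 2 / 1.1423148 ≈ 1.750831.
ρ(B_{ω*}) = ω*−1 = 0.750831

ρ_SOR = 0.750831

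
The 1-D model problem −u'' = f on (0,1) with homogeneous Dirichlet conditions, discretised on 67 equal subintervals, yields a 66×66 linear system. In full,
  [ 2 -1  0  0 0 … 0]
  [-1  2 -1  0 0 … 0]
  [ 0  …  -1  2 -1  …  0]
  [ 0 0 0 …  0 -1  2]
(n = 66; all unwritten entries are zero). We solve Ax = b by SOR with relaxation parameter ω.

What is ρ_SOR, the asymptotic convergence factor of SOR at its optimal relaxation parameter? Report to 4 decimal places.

ρ_SOR = 0.9105

n=66: λ(B_J) = 1 − λ(A)/2 = cos(kπ/67); k=1 gives ρ_J = 0.9989.
root = sin(π/67) = 0.04687  (since 1−cos² = sin²).
So ω* = 2/1.04687 = 1.9105 (Young).
[ρ_SOR] ω* − 1 = 0.9105.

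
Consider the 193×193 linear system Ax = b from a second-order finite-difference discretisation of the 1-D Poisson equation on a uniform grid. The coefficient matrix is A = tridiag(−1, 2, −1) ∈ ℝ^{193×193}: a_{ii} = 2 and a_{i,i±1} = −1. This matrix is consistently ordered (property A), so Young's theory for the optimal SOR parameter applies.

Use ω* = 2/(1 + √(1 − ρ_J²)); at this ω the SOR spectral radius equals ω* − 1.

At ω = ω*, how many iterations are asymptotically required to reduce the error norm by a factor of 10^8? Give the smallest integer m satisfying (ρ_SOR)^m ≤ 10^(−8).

m = 569

ρ_J = max_k |cos(kπ/194)| = cos(π/194) = 0.9998689
1 − cos²(π/194) = sin²(π/194) ⇒ √(1−ρ_J²) = sin(π/194) = 0.0161931.
ω* = 2/(1 + 0.0161931) = 2/1.0161931 = 1.9681299.
At ω = 1.9681299 every |λ(B_ω)| = ω−1, so ρ_SOR = 0.9681299.
m ≥ 8·ln10 / (−ln 0.9681299) = 568.733; smallest integer m = 569.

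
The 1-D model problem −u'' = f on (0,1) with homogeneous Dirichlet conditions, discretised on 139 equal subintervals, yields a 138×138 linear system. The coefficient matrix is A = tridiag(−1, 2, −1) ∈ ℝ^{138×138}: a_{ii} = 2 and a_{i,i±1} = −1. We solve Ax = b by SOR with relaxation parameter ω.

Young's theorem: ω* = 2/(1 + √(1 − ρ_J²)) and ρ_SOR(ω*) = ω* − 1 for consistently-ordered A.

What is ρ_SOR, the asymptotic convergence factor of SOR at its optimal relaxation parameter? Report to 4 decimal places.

B_J for the 138×138 system has eigenvalues cos(kπ/139); ρ_J = cos(π/139) = 0.9997.
root = sin(π/139) = 0.02260  (since 1−cos² = sin²).
ω* = 2 / (1 + 0.02260) = 2 / 1.02260 ≈ 1.9558.
At ω = 1.9558 every |λ(B_ω)| = ω−1, so ρ_SOR = 0.9558.

ρ_SOR = 0.9558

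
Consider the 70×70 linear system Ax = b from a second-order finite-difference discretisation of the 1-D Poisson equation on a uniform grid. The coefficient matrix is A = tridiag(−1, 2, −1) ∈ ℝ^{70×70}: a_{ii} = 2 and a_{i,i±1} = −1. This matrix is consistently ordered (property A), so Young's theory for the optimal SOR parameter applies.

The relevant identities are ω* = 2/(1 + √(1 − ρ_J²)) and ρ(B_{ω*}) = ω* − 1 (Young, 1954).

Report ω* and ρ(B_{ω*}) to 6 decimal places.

ω* = 1.915281, ρ_SOR = 0.915281

[ρ_J] n=70: ρ(B_J) = cos(π/(n+1)) = cos(π/71) = 0.999021.
√(1 − cos²(π/71)) = sin(π/71) ≈ 0.0442333.
[ω*] 2 ÷ (1 + 0.0442333) = 2 ÷ 1.0442333 = 1.915281.
ρ_SOR = ω* − 1 ≈ 0.915281.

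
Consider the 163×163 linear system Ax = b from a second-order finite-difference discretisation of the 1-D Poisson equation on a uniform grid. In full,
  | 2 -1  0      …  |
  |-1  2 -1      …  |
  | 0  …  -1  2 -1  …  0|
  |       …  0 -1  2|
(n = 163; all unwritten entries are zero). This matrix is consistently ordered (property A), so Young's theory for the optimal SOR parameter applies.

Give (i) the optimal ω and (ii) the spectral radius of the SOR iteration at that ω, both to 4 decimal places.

ω* = 1.9624, ρ_SOR = 0.9624

spectrum of D⁻¹(L+U) = {cos(kπ/164) : 1≤k≤163}; ρ_J = cos(π/164) = 0.9998.
√(1 − cos²(π/164)) = sin(π/164) ≈ 0.01915.
So ω* = 2/1.01915 = 1.9624 (Young).
ρ_SOR = ω* − 1 = 1.9624 − 1 = 0.9624.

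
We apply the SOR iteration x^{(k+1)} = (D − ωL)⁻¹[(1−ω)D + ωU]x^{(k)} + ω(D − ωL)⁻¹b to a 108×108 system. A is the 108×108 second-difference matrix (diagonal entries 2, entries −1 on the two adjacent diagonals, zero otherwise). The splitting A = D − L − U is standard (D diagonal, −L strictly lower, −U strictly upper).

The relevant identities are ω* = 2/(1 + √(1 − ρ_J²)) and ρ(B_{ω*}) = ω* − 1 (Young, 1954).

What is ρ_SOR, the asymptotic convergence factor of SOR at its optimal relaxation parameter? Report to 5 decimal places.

ρ_SOR = 0.94398

B_J for the 108×108 system has eigenvalues cos(kπ/109); ρ_J = cos(π/109) = 0.99958.
√(1−ρ_J²) simplifies to sin(π/109) = 0.028818.
Young: ω* = 2/(1+√(1−ρ_J²)) = 2/(1+0.028818) = 2/1.028818 = 1.94398.
[ρ_SOR] ω* − 1 = 0.94398.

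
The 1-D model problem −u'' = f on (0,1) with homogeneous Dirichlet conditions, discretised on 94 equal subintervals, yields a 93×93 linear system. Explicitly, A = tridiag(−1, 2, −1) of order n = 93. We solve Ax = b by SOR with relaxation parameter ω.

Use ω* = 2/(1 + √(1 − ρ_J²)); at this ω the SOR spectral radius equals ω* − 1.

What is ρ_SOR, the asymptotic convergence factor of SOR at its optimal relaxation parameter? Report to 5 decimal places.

n=93: λ(B_J) = 1 − λ(A)/2 = cos(kπ/94); k=1 gives ρ_J = 0.99944.
root = sin(π/94) = 0.033415  (since 1−cos² = sin²).
ω* = 2/(1+0.033415) = 1.93533
ρ_SOR = ω* − 1 ≈ 0.93533.

ρ_SOR = 0.93533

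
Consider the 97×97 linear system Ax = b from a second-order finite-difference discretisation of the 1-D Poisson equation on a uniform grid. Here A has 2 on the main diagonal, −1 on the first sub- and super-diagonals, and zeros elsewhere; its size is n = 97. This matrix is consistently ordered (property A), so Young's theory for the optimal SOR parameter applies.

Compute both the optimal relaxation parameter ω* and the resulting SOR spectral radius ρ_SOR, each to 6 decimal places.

ω* = 1.937888, ρ_SOR = 0.937888

spectrum of D⁻¹(L+U) = {cos(kπ/98) : 1≤k≤97}; ρ_J = cos(π/98) = 0.999486.
√(1−ρ_J²) simplifies to sin(π/98) = 0.0320516.
So ω* = 2/1.0320516 = 1.937888 (Young).
Hence ρ(B_{ω*}) = 1.937888 − 1 = 0.937888.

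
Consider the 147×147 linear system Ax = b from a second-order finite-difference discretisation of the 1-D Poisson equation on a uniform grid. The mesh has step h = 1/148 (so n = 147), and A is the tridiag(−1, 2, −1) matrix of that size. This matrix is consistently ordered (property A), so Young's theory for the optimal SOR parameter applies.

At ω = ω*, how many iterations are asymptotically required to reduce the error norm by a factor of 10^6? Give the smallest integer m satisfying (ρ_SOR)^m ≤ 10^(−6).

m = 326

½·tridiag(1,0,1) at n=147: λ_k = cos(kπ/148); max |λ| at k=1 ⇒ ρ_J = cos(π/148) ≈ 0.9997747.
√(1 − cos²(π/148)) = sin(π/148) ≈ 0.0212254.
ω* = 2/(1 + 0.0212254) = 2/1.0212254 = 1.9584315.
Hence ρ(B_{ω*}) = 1.9584315 − 1 = 0.9584315.
6·ln10 = 13.8155; −ln(0.9584315) = 0.0424572; m = ⌈13.8155/0.0424572⌉ = ⌈325.398⌉ = 326.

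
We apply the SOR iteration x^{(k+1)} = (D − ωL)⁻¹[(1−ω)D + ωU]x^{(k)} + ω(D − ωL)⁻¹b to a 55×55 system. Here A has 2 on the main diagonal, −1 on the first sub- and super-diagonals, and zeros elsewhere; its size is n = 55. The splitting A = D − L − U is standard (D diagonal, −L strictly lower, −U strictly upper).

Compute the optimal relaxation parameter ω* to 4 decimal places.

ω* = 1.8938

[ρ_J] n=55: ρ(B_J) = cos(π/(n+1)) = cos(π/56) = 0.9984.
√(1−ρ_J²) = |sin(π/56)| = 0.05607
Young: ω* = 2/(1+√(1−ρ_J²)) = 2/(1+0.05607) = 2/1.05607 = 1.8938.
Hence ρ(B_{ω*}) = 1.8938 − 1 = 0.8938.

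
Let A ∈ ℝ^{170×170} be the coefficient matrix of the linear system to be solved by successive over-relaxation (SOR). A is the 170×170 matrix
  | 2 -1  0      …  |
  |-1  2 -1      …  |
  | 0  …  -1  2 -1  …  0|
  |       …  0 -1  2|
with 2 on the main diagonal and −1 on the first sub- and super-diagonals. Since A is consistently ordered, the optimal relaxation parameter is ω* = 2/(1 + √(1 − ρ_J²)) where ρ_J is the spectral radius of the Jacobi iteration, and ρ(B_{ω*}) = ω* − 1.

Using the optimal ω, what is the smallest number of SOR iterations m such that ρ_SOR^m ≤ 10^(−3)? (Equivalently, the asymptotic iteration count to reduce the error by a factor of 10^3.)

m = 188

[ρ_J] n=170: ρ(B_J) = cos(π/(n+1)) = cos(π/171) = 0.9998312.
√(1 − cos²(π/171)) = sin(π/171) ≈ 0.0183709.
Then 2/(1+√(1−ρ_J²)) = 2/(1+0.0183709); ω* = 2/1.0183709 = 1.9639210.
ρ(B_{ω*}) = ω*−1 = 0.9639210
For 3 digits: m = 3·ln10 / (−ln 0.9639210) = 6.90776/0.0367459 = 187.987; round up → m = 188.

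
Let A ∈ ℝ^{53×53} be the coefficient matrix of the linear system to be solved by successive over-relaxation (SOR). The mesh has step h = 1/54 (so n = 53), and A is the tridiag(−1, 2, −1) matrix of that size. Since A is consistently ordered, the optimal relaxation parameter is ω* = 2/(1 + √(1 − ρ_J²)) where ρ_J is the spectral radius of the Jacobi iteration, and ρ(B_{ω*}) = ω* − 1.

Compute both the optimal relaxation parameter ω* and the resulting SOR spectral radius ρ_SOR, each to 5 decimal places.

ω* = 1.89010, ρ_SOR = 0.89010

½·tridiag(1,0,1) at n=53: λ_k = cos(kπ/54); max |λ| at k=1 ⇒ ρ_J = cos(π/54) ≈ 0.99831.
√(1 − cos²(π/54)) = sin(π/54) ≈ 0.058145.
[ω*] 2 ÷ (1 + 0.058145) = 2 ÷ 1.058145 = 1.89010.
and ρ(B_{ω*}) = 1.89010 − 1 = 0.89010.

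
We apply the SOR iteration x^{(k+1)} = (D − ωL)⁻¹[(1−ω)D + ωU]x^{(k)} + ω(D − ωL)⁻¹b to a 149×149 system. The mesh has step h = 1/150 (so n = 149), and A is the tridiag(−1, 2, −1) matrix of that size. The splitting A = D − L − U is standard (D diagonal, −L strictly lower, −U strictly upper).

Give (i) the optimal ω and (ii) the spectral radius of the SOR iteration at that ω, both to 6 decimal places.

spectrum of D⁻¹(L+U) = {cos(kπ/150) : 1≤k≤149}; ρ_J = cos(π/150) = 0.999781.
1 − cos²(π/150) = sin²(π/150) ⇒ √(1−ρ_J²) = sin(π/150) = 0.0209424.
ω* = 2/(1 + 0.0209424) = 2/1.0209424 = 1.958974.
At ω = 1.958974 every |λ(B_ω)| = ω−1, so ρ_SOR = 0.958974.

ω* = 1.958974, ρ_SOR = 0.958974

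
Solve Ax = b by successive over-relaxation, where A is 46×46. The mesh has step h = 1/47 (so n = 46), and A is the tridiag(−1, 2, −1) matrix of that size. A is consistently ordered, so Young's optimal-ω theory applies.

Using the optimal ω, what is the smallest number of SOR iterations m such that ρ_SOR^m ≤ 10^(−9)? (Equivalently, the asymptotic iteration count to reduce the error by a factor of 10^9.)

m = 155

With n=46, ρ(Jacobi) = cos(π/47) = 0.9977669.
1 − cos²(π/47) = sin²(π/47) ⇒ √(1−ρ_J²) = sin(π/47) = 0.0667926.
[ω*] 2 ÷ (1 + 0.0667926) = 2 ÷ 1.0667926 = 1.8747787.
and ρ(B_{ω*}) = 1.8747787 − 1 = 0.8747787.
For 9 digits: m = 9·ln10 / (−ln 0.8747787) = 20.7233/0.133784 = 154.901; round up → m = 155.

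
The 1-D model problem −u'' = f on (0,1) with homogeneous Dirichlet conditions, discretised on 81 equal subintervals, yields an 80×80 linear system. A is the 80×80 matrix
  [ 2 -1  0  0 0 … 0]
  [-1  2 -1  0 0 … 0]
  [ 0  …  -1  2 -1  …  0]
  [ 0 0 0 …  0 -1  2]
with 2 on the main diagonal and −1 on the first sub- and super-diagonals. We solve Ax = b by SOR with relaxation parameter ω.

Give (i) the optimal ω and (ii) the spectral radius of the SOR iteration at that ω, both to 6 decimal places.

spectrum of D⁻¹(L+U) = {cos(kπ/81) : 1≤k≤80}; ρ_J = cos(π/81) = 0.999248.
√(1−ρ_J²) simplifies to sin(π/81) = 0.0387754.
Young: ω* = 2/(1+√(1−ρ_J²)) = 2/(1+0.0387754) = 2/1.0387754 = 1.925344.
Hence ρ(B_{ω*}) = 1.925344 − 1 = 0.925344.

ω* = 1.925344, ρ_SOR = 0.925344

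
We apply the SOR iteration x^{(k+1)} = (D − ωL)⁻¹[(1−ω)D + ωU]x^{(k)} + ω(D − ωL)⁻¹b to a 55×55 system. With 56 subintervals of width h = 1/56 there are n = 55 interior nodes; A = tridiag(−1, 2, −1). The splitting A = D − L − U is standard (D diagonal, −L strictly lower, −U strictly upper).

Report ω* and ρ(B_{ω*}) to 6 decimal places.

ω* = 1.893813, ρ_SOR = 0.893813

n=55: λ(B_J) = 1 − λ(A)/2 = cos(kπ/56); k=1 gives ρ_J = 0.998427.
√(1−ρ_J²) simplifies to sin(π/56) = 0.0560704.
ω* = 2 / (1 + 0.0560704) = 2 / 1.0560704 ≈ 1.893813.
ρ_SOR = ω* − 1 = 1.893813 − 1 = 0.893813.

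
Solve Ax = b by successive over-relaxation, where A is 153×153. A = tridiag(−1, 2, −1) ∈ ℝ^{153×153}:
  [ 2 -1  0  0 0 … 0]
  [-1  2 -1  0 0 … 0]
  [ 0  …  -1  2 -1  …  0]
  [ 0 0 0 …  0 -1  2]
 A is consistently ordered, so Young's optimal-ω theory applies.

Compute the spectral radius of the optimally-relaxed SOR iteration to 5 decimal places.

ρ_SOR = 0.96002

½·tridiag(1,0,1) at n=153: λ_k = cos(kπ/154); max |λ| at k=1 ⇒ ρ_J = cos(π/154) ≈ 0.99979.
root = sin(π/154) = 0.020399  (since 1−cos² = sin²).
ω* = 2 / (1 + 0.020399) = 2 / 1.020399 ≈ 1.96002.
Hence ρ(B_{ω*}) = 1.96002 − 1 = 0.96002.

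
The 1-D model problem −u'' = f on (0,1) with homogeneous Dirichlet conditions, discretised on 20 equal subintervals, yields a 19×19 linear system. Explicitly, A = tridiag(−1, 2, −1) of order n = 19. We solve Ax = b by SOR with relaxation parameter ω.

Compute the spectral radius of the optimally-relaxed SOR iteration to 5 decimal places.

ρ_SOR = 0.72945

n=19: λ(B_J) = 1 − λ(A)/2 = cos(kπ/20); k=1 gives ρ_J = 0.98769.
root = sin(π/20) = 0.156434  (since 1−cos² = sin²).
Young: ω* = 2/(1+√(1−ρ_J²)) = 2/(1+0.156434) = 2/1.156434 = 1.72945.
and ρ(B_{ω*}) = 1.72945 − 1 = 0.72945.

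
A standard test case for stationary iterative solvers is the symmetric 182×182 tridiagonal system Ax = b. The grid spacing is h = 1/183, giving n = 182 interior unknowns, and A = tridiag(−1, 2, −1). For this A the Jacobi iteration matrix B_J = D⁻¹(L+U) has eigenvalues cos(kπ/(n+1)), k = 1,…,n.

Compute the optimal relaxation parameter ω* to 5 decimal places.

With n=182, ρ(Jacobi) = cos(π/183) = 0.99985.
1 − cos²(π/183) = sin²(π/183) ⇒ √(1−ρ_J²) = sin(π/183) = 0.017166.
Young: ω* = 2/(1+√(1−ρ_J²)) = 2/(1+0.017166) = 2/1.017166 = 1.96625.
ρ(B_{ω*}) = ω*−1 = 0.96625

ω* = 1.96625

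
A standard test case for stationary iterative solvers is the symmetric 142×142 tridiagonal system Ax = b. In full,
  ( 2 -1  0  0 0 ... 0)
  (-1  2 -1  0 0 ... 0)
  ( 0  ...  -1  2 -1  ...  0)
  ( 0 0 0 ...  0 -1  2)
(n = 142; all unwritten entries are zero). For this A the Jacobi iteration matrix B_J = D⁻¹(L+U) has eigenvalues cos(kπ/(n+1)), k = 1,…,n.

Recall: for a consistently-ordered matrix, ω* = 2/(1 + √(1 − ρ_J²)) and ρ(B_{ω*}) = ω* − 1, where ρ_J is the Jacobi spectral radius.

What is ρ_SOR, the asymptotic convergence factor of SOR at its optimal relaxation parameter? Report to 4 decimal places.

ρ_SOR = 0.9570

With n=142, ρ(Jacobi) = cos(π/143) = 0.9998.
√(1−ρ_J²) = |sin(π/143)| = 0.02197
ω* = 2/(1 + 0.02197) = 2/1.02197 = 1.9570.
At ω = 1.9570 every |λ(B_ω)| = ω−1, so ρ_SOR = 0.9570.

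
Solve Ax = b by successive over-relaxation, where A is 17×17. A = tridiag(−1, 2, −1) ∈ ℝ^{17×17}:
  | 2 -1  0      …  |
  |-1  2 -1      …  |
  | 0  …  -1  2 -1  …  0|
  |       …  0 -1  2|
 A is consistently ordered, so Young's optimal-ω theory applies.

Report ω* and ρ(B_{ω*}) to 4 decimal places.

ρ_J = max_k |cos(kπ/18)| = cos(π/18) = 0.9848
√(1−ρ_J²) simplifies to sin(π/18) = 0.17365.
Then 2/(1+√(1−ρ_J²)) = 2/(1+0.17365); ω* = 2/1.17365 = 1.7041.
ρ(B_{ω*}) = ω*−1 = 0.7041

ω* = 1.7041, ρ_SOR = 0.7041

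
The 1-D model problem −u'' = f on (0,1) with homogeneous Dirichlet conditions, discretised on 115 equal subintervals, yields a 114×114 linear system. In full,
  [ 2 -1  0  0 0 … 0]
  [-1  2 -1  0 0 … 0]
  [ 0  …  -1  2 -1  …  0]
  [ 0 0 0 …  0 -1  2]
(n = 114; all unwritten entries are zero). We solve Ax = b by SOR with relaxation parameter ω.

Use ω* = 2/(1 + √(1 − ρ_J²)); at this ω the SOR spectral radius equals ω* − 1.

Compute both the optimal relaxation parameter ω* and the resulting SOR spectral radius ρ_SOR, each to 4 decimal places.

B_J for the 114×114 system has eigenvalues cos(kπ/115); ρ_J = cos(π/115) = 0.9996.
√(1−ρ_J²) = |sin(π/115)| = 0.02731
Young: ω* = 2/(1+√(1−ρ_J²)) = 2/(1+0.02731) = 2/1.02731 = 1.9468.
ρ_SOR = ω* − 1 ≈ 0.9468.

ω* = 1.9468, ρ_SOR = 0.9468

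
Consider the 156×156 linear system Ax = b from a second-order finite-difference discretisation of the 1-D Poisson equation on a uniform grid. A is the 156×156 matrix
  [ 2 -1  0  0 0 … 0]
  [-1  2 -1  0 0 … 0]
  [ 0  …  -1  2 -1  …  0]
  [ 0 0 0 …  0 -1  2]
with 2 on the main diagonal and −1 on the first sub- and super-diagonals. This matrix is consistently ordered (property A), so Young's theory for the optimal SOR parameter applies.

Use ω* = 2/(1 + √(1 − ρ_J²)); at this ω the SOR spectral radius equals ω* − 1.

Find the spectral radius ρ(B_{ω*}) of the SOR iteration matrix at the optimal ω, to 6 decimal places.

ρ_SOR = 0.960767

spectrum of D⁻¹(L+U) = {cos(kπ/157) : 1≤k≤156}; ρ_J = cos(π/157) = 0.999800.
√(1−ρ_J²) simplifies to sin(π/157) = 0.0200088.
[ω*] 2 ÷ (1 + 0.0200088) = 2 ÷ 1.0200088 = 1.960767.
ρ_SOR = ω* − 1 ≈ 0.960767.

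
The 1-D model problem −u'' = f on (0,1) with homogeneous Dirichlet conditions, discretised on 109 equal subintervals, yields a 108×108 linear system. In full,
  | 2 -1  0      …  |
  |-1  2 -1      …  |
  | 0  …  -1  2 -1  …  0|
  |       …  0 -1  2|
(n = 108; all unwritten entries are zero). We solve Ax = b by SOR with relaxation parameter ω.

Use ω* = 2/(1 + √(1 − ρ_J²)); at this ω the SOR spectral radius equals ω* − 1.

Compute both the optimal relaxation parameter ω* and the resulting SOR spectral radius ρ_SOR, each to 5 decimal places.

[ρ_J] n=108: ρ(B_J) = cos(π/(n+1)) = cos(π/109) = 0.99958.
1 − cos²(π/109) = sin²(π/109) ⇒ √(1−ρ_J²) = sin(π/109) = 0.028818.
ω* = 2/(1 + 0.028818) = 2/1.028818 = 1.94398.
and ρ(B_{ω*}) = 1.94398 − 1 = 0.94398.

ω* = 1.94398, ρ_SOR = 0.94398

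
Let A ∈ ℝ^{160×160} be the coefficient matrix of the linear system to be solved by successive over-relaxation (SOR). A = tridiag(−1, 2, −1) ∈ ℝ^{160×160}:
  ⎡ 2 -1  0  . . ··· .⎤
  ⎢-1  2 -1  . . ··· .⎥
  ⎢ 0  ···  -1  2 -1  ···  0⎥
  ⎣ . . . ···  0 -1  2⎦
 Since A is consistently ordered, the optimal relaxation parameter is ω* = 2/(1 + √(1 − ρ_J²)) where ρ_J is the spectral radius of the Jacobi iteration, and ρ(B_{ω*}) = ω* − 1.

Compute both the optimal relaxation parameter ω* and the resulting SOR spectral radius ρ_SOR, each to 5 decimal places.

ω* = 1.96172, ρ_SOR = 0.96172

B_J for the 160×160 system has eigenvalues cos(kπ/161); ρ_J = cos(π/161) = 0.99981.
√(1−ρ_J²) simplifies to sin(π/161) = 0.019512.
[ω*] 2 ÷ (1 + 0.019512) = 2 ÷ 1.019512 = 1.96172.
ρ_SOR = ω* − 1 ≈ 0.96172.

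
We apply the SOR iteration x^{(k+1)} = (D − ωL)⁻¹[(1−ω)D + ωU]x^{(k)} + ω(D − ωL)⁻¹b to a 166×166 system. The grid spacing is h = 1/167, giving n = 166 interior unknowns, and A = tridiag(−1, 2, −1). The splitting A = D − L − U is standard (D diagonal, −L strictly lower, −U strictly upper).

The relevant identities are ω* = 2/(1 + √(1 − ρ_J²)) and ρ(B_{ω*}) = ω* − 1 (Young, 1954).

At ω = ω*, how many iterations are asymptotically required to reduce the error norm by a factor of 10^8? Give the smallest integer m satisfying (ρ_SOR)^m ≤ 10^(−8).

m = 490

ρ_J = max_k |cos(kπ/167)| = cos(π/167) = 0.9998231
1 − cos²(π/167) = sin²(π/167) ⇒ √(1−ρ_J²) = sin(π/167) = 0.0188108.
ω* = 2/(1+0.0188108) = 1.9630730
and ρ(B_{ω*}) = 1.9630730 − 1 = 0.9630730.
Need (0.9630730)^m ≤ 10^(−8): m ≥ 8·ln10/|ln 0.9630730| = 18.4207/0.0376261 = 489.572 ⇒ m = 490.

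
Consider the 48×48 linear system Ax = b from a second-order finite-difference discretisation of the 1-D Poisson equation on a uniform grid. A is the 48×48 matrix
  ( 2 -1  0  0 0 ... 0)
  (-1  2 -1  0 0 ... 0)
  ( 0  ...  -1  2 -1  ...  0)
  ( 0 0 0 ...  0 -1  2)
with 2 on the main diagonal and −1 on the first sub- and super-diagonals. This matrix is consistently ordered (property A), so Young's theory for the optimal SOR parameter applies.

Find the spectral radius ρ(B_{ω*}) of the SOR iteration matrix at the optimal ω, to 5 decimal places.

spectrum of D⁻¹(L+U) = {cos(kπ/49) : 1≤k≤48}; ρ_J = cos(π/49) = 0.99795.
root = sin(π/49) = 0.064070  (since 1−cos² = sin²).
So ω* = 2/1.064070 = 1.87958 (Young).
ρ_SOR = ω* − 1 ≈ 0.87958.

ρ_SOR = 0.87958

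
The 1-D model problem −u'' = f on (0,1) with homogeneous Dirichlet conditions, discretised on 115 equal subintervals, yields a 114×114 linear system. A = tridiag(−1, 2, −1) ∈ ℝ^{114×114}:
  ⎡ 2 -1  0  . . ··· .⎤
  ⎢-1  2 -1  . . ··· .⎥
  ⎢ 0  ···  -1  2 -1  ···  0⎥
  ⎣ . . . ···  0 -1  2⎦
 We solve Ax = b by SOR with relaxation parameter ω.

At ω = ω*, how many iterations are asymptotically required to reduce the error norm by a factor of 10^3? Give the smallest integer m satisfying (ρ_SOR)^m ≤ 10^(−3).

With n=114, ρ(Jacobi) = cos(π/115) = 0.9996269.
root = sin(π/115) = 0.0273148  (since 1−cos² = sin²).
ω* = 2/(1 + 0.0273148) = 2/1.0273148 = 1.9468229.
[ρ_SOR] ω* − 1 = 0.9468229.
Need (0.9468229)^m ≤ 10^(−3): m ≥ 3·ln10/|ln 0.9468229| = 6.90776/0.0546432 = 126.416 ⇒ m = 127.

m = 127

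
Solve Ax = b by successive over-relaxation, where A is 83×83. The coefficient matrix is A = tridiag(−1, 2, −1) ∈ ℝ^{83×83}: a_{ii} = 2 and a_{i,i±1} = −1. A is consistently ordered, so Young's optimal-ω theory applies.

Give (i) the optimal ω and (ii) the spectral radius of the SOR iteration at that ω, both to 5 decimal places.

ω* = 1.92791, ρ_SOR = 0.92791

spectrum of D⁻¹(L+U) = {cos(kπ/84) : 1≤k≤83}; ρ_J = cos(π/84) = 0.99930.
√(1 − cos²(π/84)) = sin(π/84) ≈ 0.037391.
So ω* = 2/1.037391 = 1.92791 (Young).
Hence ρ(B_{ω*}) = 1.92791 − 1 = 0.92791.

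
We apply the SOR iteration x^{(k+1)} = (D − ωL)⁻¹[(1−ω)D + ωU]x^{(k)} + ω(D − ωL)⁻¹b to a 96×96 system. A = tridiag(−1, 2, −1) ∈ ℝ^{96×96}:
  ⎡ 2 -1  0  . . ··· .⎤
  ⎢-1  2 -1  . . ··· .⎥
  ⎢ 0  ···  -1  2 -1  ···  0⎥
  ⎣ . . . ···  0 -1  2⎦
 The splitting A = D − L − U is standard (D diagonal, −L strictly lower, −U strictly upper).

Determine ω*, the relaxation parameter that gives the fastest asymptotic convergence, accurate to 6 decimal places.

ω* = 1.937268

spectrum of D⁻¹(L+U) = {cos(kπ/97) : 1≤k≤96}; ρ_J = cos(π/97) = 0.999476.
√(1−ρ_J²) simplifies to sin(π/97) = 0.0323819.
Young: ω* = 2/(1+√(1−ρ_J²)) = 2/(1+0.0323819) = 2/1.0323819 = 1.937268.
ρ_SOR = ω* − 1 ≈ 0.937268.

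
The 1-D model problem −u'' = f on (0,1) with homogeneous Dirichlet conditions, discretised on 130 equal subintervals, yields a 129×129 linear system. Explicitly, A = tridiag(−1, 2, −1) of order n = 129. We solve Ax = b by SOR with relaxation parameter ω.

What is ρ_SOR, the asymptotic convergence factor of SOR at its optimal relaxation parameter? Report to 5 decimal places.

[ρ_J] n=129: ρ(B_J) = cos(π/(n+1)) = cos(π/130) = 0.99971.
√(1−ρ_J²) simplifies to sin(π/130) = 0.024164.
[ω*] 2 ÷ (1 + 0.024164) = 2 ÷ 1.024164 = 1.95281.
and ρ(B_{ω*}) = 1.95281 − 1 = 0.95281.

ρ_SOR = 0.95281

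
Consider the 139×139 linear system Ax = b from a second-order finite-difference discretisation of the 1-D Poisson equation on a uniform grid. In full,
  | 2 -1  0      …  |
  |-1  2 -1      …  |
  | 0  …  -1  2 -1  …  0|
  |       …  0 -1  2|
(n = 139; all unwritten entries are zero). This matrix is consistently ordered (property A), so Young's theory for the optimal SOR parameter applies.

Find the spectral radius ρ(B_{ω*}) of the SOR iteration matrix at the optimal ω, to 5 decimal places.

ρ_SOR = 0.95611

spectrum of D⁻¹(L+U) = {cos(kπ/140) : 1≤k≤139}; ρ_J = cos(π/140) = 0.99975.
√(1−ρ_J²) simplifies to sin(π/140) = 0.022438.
Young: ω* = 2/(1+√(1−ρ_J²)) = 2/(1+0.022438) = 2/1.022438 = 1.95611.
Hence ρ(B_{ω*}) = 1.95611 − 1 = 0.95611.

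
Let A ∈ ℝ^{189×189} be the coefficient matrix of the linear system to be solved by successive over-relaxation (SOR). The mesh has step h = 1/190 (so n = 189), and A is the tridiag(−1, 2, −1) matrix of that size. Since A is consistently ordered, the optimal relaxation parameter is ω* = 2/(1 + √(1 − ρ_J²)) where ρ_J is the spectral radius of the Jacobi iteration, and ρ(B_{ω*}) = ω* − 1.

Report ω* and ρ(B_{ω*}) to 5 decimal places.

ω* = 1.96747, ρ_SOR = 0.96747

ρ_J = max_k |cos(kπ/190)| = cos(π/190) = 0.99986
√(1−ρ_J²) = |sin(π/190)| = 0.016534
Then 2/(1+√(1−ρ_J²)) = 2/(1+0.016534); ω* = 2/1.016534 = 1.96747.
[ρ_SOR] ω* − 1 = 0.96747.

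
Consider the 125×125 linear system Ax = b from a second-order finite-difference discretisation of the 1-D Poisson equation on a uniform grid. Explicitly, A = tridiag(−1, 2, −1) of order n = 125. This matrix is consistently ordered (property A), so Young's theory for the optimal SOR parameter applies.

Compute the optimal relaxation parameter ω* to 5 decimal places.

ρ_J = max_k |cos(kπ/126)| = cos(π/126) = 0.99969
1 − cos²(π/126) = sin²(π/126) ⇒ √(1−ρ_J²) = sin(π/126) = 0.024931.
ω* = 2 / (1 + 0.024931) = 2 / 1.024931 ≈ 1.95135.
ρ_SOR = ω* − 1 ≈ 0.95135.

ω* = 1.95135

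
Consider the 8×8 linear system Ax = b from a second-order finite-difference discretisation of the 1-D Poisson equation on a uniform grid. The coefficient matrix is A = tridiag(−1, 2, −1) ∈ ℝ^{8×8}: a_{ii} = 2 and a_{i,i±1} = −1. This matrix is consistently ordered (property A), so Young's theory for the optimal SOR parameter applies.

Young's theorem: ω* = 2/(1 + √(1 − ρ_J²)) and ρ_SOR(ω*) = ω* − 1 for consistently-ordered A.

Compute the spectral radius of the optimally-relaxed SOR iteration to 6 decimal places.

With n=8, ρ(Jacobi) = cos(π/9) = 0.939693.
√(1 − cos²(π/9)) = sin(π/9) ≈ 0.3420201.
Young: ω* = 2/(1+√(1−ρ_J²)) = 2/(1+0.3420201) = 2/1.3420201 = 1.490291.
At ω = 1.490291 every |λ(B_ω)| = ω−1, so ρ_SOR = 0.490291.

ρ_SOR = 0.490291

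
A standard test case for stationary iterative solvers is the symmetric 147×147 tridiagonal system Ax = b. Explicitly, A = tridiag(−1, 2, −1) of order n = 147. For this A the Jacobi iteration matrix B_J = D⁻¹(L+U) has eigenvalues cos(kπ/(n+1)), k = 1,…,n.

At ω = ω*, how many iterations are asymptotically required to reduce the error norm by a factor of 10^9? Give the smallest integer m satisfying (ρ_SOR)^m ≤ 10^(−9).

B_J for the 147×147 system has eigenvalues cos(kπ/148); ρ_J = cos(π/148) = 0.9997747.
1 − cos²(π/148) = sin²(π/148) ⇒ √(1−ρ_J²) = sin(π/148) = 0.0212254.
Then 2/(1+√(1−ρ_J²)) = 2/(1+0.0212254); ω* = 2/1.0212254 = 1.9584315.
ρ(B_{ω*}) = ω*−1 = 0.9584315
9·ln10 = 20.7233; −ln(0.9584315) = 0.0424572; m = ⌈20.7233/0.0424572⌉ = ⌈488.099⌉ = 489.

m = 489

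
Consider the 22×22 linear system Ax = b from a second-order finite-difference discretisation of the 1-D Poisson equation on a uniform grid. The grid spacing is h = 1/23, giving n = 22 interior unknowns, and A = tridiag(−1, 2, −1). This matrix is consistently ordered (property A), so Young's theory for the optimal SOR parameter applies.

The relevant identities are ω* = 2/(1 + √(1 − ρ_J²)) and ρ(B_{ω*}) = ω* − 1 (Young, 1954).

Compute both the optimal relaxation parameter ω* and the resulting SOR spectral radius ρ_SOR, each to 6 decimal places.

B_J for the 22×22 system has eigenvalues cos(kπ/23); ρ_J = cos(π/23) = 0.990686.
1 − cos²(π/23) = sin²(π/23) ⇒ √(1−ρ_J²) = sin(π/23) = 0.1361666.
ω* = 2 / (1 + 0.1361666) = 2 / 1.1361666 ≈ 1.760305.
ρ_SOR = ω* − 1 = 1.760305 − 1 = 0.760305.

ω* = 1.760305, ρ_SOR = 0.760305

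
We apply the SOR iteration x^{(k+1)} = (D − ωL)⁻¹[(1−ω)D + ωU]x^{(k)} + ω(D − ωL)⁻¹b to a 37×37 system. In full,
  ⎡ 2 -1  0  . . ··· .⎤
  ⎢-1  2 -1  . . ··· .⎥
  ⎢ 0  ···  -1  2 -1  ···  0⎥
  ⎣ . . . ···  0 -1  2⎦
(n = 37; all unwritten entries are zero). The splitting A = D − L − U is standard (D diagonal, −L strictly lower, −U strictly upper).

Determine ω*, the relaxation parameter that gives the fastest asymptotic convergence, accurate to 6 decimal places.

[ρ_J] n=37: ρ(B_J) = cos(π/(n+1)) = cos(π/38) = 0.996584.
√(1−ρ_J²) = |sin(π/38)| = 0.0825793
Then 2/(1+√(1−ρ_J²)) = 2/(1+0.0825793); ω* = 2/1.0825793 = 1.847440.
ρ_SOR = ω* − 1 ≈ 0.847440.

ω* = 1.847440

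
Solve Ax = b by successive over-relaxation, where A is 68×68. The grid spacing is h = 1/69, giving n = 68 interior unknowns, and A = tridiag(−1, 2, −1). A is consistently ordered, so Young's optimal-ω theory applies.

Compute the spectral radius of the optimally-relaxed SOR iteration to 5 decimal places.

B_J for the 68×68 system has eigenvalues cos(kπ/69); ρ_J = cos(π/69) = 0.99896.
√(1−ρ_J²) = |sin(π/69)| = 0.045515
Then 2/(1+√(1−ρ_J²)) = 2/(1+0.045515); ω* = 2/1.045515 = 1.91293.
and ρ(B_{ω*}) = 1.91293 − 1 = 0.91293.

ρ_SOR = 0.91293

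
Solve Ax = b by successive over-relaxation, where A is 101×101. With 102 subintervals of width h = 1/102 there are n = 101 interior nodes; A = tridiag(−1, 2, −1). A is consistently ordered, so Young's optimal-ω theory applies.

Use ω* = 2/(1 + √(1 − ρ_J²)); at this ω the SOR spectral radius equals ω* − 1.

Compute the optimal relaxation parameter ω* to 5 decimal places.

With n=101, ρ(Jacobi) = cos(π/102) = 0.99953.
√(1−ρ_J²) simplifies to sin(π/102) = 0.030795.
Young: ω* = 2/(1+√(1−ρ_J²)) = 2/(1+0.030795) = 2/1.030795 = 1.94025.
ρ_SOR = ω* − 1 ≈ 0.94025.

ω* = 1.94025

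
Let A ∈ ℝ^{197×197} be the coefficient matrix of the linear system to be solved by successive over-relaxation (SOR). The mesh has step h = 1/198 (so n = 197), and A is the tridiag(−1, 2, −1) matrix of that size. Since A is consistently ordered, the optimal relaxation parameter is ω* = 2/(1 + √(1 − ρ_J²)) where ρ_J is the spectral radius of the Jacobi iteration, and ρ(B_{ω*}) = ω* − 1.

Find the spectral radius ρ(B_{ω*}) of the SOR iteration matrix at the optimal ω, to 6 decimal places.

n=197: λ(B_J) = 1 − λ(A)/2 = cos(kπ/198); k=1 gives ρ_J = 0.999874.
root = sin(π/198) = 0.0158660  (since 1−cos² = sin²).
So ω* = 2/1.0158660 = 1.968764 (Young).
[ρ_SOR] ω* − 1 = 0.968764.

ρ_SOR = 0.968764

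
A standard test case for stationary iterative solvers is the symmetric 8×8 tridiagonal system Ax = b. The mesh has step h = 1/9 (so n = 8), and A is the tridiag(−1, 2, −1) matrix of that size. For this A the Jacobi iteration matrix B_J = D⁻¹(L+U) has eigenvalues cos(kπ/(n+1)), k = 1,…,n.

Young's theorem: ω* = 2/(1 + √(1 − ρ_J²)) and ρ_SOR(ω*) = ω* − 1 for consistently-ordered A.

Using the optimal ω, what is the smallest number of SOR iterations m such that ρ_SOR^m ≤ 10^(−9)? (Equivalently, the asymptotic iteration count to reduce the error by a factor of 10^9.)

m = 30

With n=8, ρ(Jacobi) = cos(π/9) = 0.9396926.
root = sin(π/9) = 0.3420201  (since 1−cos² = sin²).
ω* = 2/(1+0.3420201) = 1.4902906
ρ_SOR = ω* − 1 ≈ 0.4902906.
9·ln10 = 20.7233; −ln(0.4902906) = 0.712757; m = ⌈20.7233/0.712757⌉ = ⌈29.075⌉ = 30.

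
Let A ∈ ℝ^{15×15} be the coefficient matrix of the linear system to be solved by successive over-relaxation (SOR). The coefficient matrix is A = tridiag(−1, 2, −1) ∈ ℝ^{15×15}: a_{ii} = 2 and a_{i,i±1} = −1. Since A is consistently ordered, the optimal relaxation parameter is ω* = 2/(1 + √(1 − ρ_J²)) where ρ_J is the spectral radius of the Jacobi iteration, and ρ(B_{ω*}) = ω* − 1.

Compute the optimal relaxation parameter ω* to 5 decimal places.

ω* = 1.67351

spectrum of D⁻¹(L+U) = {cos(kπ/16) : 1≤k≤15}; ρ_J = cos(π/16) = 0.98079.
√(1−ρ_J²) simplifies to sin(π/16) = 0.195090.
So ω* = 2/1.195090 = 1.67351 (Young).
ρ_SOR = ω* − 1 ≈ 0.67351.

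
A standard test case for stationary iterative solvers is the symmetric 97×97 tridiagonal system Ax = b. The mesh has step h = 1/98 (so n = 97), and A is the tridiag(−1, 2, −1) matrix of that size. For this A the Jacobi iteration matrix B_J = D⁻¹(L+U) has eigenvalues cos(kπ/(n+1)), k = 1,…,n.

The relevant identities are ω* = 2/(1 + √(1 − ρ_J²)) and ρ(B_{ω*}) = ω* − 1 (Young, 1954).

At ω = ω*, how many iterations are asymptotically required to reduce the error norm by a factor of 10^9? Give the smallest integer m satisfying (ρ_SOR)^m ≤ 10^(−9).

½·tridiag(1,0,1) at n=97: λ_k = cos(kπ/98); max |λ| at k=1 ⇒ ρ_J = cos(π/98) ≈ 0.9994862.
root = sin(π/98) = 0.0320516  (since 1−cos² = sin²).
Then 2/(1+√(1−ρ_J²)) = 2/(1+0.0320516); ω* = 2/1.0320516 = 1.9378876.
At ω = 1.9378876 every |λ(B_ω)| = ω−1, so ρ_SOR = 0.9378876.
9·ln10 = 20.7233; −ln(0.9378876) = 0.0641252; m = ⌈20.7233/0.0641252⌉ = ⌈323.169⌉ = 324.

m = 324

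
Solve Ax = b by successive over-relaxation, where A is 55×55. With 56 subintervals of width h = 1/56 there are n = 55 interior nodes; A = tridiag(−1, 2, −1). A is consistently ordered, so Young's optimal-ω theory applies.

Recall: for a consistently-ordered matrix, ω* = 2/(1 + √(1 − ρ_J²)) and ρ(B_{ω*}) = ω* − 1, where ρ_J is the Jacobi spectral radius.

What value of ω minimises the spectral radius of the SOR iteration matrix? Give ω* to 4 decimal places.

ω* = 1.8938

B_J for the 55×55 system has eigenvalues cos(kπ/56); ρ_J = cos(π/56) = 0.9984.
1 − cos²(π/56) = sin²(π/56) ⇒ √(1−ρ_J²) = sin(π/56) = 0.05607.
Young: ω* = 2/(1+√(1−ρ_J²)) = 2/(1+0.05607) = 2/1.05607 = 1.8938.
ρ_SOR = ω* − 1 ≈ 0.8938.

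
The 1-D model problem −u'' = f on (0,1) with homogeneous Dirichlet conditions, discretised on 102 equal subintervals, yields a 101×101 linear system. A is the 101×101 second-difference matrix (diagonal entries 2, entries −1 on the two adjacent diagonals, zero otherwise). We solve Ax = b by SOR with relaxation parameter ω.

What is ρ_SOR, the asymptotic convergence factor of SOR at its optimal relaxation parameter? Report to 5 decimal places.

B_J for the 101×101 system has eigenvalues cos(kπ/102); ρ_J = cos(π/102) = 0.99953.
1 − cos²(π/102) = sin²(π/102) ⇒ √(1−ρ_J²) = sin(π/102) = 0.030795.
ω* = 2/(1 + 0.030795) = 2/1.030795 = 1.94025.
ρ_SOR = ω* − 1 = 1.94025 − 1 = 0.94025.

ρ_SOR = 0.94025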